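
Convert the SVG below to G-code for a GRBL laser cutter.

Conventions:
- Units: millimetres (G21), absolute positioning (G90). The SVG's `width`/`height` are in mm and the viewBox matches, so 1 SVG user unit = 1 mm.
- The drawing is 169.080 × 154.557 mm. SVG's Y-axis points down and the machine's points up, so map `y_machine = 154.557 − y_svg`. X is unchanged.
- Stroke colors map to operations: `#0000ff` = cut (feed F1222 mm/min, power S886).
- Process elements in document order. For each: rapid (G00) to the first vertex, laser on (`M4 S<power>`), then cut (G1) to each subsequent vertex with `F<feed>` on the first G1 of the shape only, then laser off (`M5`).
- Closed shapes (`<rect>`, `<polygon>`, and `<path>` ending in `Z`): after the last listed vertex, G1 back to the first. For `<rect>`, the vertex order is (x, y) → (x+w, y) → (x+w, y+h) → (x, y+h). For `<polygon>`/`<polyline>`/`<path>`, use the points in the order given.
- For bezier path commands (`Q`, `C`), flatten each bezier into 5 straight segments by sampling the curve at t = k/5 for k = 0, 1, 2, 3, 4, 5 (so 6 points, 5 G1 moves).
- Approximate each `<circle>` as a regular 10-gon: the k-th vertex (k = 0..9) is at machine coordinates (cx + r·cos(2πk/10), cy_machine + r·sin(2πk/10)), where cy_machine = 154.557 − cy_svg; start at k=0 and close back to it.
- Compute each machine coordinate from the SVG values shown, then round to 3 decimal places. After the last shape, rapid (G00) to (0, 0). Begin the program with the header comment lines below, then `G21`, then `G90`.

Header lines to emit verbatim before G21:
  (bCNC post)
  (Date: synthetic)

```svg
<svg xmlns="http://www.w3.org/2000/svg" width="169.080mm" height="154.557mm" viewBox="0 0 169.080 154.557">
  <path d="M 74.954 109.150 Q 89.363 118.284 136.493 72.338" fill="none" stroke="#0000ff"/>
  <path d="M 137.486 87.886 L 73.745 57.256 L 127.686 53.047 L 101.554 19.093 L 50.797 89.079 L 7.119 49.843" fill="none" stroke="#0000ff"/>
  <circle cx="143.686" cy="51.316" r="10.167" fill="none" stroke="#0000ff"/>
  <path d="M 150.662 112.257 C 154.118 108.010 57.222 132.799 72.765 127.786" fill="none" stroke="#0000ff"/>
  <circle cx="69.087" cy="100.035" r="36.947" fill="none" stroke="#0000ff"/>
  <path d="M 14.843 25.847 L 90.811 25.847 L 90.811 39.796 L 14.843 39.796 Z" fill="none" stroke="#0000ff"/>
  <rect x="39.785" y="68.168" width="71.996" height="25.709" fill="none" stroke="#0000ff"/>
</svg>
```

(bCNC post)
(Date: synthetic)
G21
G90
G00 X74.954 Y45.407
M4 S886
G1 X82.026 Y43.957 F1222
G1 X91.717 Y46.913
G1 X104.024 Y54.275
G1 X118.950 Y66.044
G1 X136.493 Y82.219
M5
G00 X137.486 Y66.671
M4 S886
G1 X73.745 Y97.301 F1222
G1 X127.686 Y101.510
G1 X101.554 Y135.464
G1 X50.797 Y65.478
G1 X7.119 Y104.714
M5
G00 X153.853 Y103.241
M4 S886
G1 X151.911 Y109.217 F1222
G1 X146.828 Y112.910
G1 X140.544 Y112.910
G1 X135.461 Y109.217
G1 X133.519 Y103.241
G1 X135.461 Y97.265
G1 X140.544 Y93.572
G1 X146.828 Y93.572
G1 X151.911 Y97.265
G1 X153.853 Y103.241
M5
G00 X150.662 Y42.300
M4 S886
G1 X142.396 Y41.835 F1222
G1 X120.259 Y37.225
G1 X94.465 Y31.295
G1 X75.230 Y26.869
G1 X72.765 Y26.771
M5
G00 X106.034 Y54.522
M4 S886
G1 X98.978 Y76.239 F1222
G1 X80.504 Y89.661
G1 X57.670 Y89.661
G1 X39.196 Y76.239
G1 X32.140 Y54.522
G1 X39.196 Y32.805
G1 X57.670 Y19.383
G1 X80.504 Y19.383
G1 X98.978 Y32.805
G1 X106.034 Y54.522
M5
G00 X14.843 Y128.710
M4 S886
G1 X90.811 Y128.710 F1222
G1 X90.811 Y114.761
G1 X14.843 Y114.761
G1 X14.843 Y128.710
M5
G00 X39.785 Y86.389
M4 S886
G1 X111.781 Y86.389 F1222
G1 X111.781 Y60.680
G1 X39.785 Y60.680
G1 X39.785 Y86.389
M5
G00 X0.000 Y0.000

viewBox `0 0 169.080 154.557` with mm width/height → 1 unit = 1 mm. Flip: y_m = 154.557 − y_svg.

**Shape 1** — `<path>` quadratic bezier, stroke `#0000ff` → cut (S886, F1222). Control points (SVG): P0=(74.954,109.150), P1=(89.363,118.284), P2=(136.493,72.338); sampled at t=k/5. Machine vertices: (74.954,45.407) → (82.026,43.957) → (91.717,46.913) → (104.024,54.275) → (118.950,66.044) → (136.493,82.219). Open path.

**Shape 2** — `<path>` open polyline, stroke `#0000ff` → cut (S886, F1222). Machine vertices: (137.486,66.671) → (73.745,97.301) → (127.686,101.510) → (101.554,135.464) → (50.797,65.478) → (7.119,104.714). Open path.

**Shape 3** — `<circle>` circle, stroke `#0000ff` → cut (S886, F1222). Machine vertices: (153.853,103.241) → (151.911,109.217) → (146.828,112.910) → (140.544,112.910) → (135.461,109.217) → (133.519,103.241) → (135.461,97.265) → (140.544,93.572) → (146.828,93.572) → (151.911,97.265) → (153.853,103.241). Closed: final G1 returns to the first vertex.

**Shape 4** — `<path>` cubic bezier, stroke `#0000ff` → cut (S886, F1222). Control points (SVG): P0=(150.662,112.257), P1=(154.118,108.010), P2=(57.222,132.799), P3=(72.765,127.786); sampled at t=k/5. Machine vertices: (150.662,42.300) → (142.396,41.835) → (120.259,37.225) → (94.465,31.295) → (75.230,26.869) → (72.765,26.771). Open path.

**Shape 5** — `<circle>` circle, stroke `#0000ff` → cut (S886, F1222). Machine vertices: (106.034,54.522) → (98.978,76.239) → (80.504,89.661) → (57.670,89.661) → (39.196,76.239) → (32.140,54.522) → (39.196,32.805) → (57.670,19.383) → (80.504,19.383) → (98.978,32.805) → (106.034,54.522). Closed: final G1 returns to the first vertex.

**Shape 6** — `<path>` rectangle, stroke `#0000ff` → cut (S886, F1222). Machine vertices: (14.843,128.710) → (90.811,128.710) → (90.811,114.761) → (14.843,114.761) → (14.843,128.710). Closed: final G1 returns to the first vertex.

**Shape 7** — `<rect>` rectangle, stroke `#0000ff` → cut (S886, F1222). Machine vertices: (39.785,86.389) → (111.781,86.389) → (111.781,60.680) → (39.785,60.680) → (39.785,86.389). Closed: final G1 returns to the first vertex.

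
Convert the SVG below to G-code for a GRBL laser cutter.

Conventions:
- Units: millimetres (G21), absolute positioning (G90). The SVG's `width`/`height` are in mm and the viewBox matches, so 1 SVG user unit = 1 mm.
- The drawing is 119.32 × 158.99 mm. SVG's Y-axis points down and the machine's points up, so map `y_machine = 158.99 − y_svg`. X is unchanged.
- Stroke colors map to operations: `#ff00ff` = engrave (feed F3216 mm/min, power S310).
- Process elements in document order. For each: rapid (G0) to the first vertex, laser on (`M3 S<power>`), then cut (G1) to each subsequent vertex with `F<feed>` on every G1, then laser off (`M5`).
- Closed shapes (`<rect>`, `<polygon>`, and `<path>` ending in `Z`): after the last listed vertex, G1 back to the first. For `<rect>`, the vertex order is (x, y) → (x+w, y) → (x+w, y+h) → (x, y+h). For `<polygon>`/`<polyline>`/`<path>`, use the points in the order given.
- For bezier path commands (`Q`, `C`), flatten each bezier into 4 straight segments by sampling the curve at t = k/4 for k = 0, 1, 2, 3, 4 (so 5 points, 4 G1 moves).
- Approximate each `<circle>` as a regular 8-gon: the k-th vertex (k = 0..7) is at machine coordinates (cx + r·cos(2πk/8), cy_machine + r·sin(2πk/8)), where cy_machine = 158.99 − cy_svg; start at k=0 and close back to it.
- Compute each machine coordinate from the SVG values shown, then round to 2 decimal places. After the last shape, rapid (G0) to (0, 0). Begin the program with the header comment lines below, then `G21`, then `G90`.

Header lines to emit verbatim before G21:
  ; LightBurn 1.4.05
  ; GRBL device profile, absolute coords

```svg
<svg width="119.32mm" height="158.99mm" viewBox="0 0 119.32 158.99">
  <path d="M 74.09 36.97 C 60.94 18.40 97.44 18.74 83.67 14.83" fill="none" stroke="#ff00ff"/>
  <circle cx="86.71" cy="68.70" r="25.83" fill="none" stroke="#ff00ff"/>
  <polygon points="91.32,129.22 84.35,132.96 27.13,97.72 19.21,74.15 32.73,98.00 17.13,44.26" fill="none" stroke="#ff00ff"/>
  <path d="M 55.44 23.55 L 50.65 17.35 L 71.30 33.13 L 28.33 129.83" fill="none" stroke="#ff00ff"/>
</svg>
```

; LightBurn 1.4.05
; GRBL device profile, absolute coords
G21
G90
G0 X74.09 Y122.02
M3 S310
G1 X71.98 Y132.76 F3216
G1 X79.11 Y138.59 F3216
G1 X86.13 Y141.66 F3216
G1 X83.67 Y144.16 F3216
M5
G0 X112.54 Y90.29
M3 S310
G1 X104.97 Y108.55 F3216
G1 X86.71 Y116.12 F3216
G1 X68.45 Y108.55 F3216
G1 X60.88 Y90.29 F3216
G1 X68.45 Y72.03 F3216
G1 X86.71 Y64.46 F3216
G1 X104.97 Y72.03 F3216
G1 X112.54 Y90.29 F3216
M5
G0 X91.32 Y29.77
M3 S310
G1 X84.35 Y26.03 F3216
G1 X27.13 Y61.27 F3216
G1 X19.21 Y84.84 F3216
G1 X32.73 Y60.99 F3216
G1 X17.13 Y114.73 F3216
G1 X91.32 Y29.77 F3216
M5
G0 X55.44 Y135.44
M3 S310
G1 X50.65 Y141.64 F3216
G1 X71.30 Y125.86 F3216
G1 X28.33 Y29.16 F3216
M5
G0 X0.00 Y0.00

1 u = 1 mm; y_m = 158.99 − y.

[1] `<path>` cubic bezier, #ff00ff→engrave S310 F3216: (74.09,122.02) → (71.98,132.76) → (79.11,138.59) → (86.13,141.66) → (83.67,144.16)

[2] `<circle>` circle, #ff00ff→engrave S310 F3216: (112.54,90.29) → (104.97,108.55) → (86.71,116.12) → (68.45,108.55) → (60.88,90.29) → (68.45,72.03) → (86.71,64.46) → (104.97,72.03) → (112.54,90.29) (closed)

[3] `<polygon>` closed polygon, #ff00ff→engrave S310 F3216: (91.32,29.77) → (84.35,26.03) → (27.13,61.27) → (19.21,84.84) → (32.73,60.99) → (17.13,114.73) → (91.32,29.77) (closed)

[4] `<path>` open polyline, #ff00ff→engrave S310 F3216: (55.44,135.44) → (50.65,141.64) → (71.30,125.86) → (28.33,29.16)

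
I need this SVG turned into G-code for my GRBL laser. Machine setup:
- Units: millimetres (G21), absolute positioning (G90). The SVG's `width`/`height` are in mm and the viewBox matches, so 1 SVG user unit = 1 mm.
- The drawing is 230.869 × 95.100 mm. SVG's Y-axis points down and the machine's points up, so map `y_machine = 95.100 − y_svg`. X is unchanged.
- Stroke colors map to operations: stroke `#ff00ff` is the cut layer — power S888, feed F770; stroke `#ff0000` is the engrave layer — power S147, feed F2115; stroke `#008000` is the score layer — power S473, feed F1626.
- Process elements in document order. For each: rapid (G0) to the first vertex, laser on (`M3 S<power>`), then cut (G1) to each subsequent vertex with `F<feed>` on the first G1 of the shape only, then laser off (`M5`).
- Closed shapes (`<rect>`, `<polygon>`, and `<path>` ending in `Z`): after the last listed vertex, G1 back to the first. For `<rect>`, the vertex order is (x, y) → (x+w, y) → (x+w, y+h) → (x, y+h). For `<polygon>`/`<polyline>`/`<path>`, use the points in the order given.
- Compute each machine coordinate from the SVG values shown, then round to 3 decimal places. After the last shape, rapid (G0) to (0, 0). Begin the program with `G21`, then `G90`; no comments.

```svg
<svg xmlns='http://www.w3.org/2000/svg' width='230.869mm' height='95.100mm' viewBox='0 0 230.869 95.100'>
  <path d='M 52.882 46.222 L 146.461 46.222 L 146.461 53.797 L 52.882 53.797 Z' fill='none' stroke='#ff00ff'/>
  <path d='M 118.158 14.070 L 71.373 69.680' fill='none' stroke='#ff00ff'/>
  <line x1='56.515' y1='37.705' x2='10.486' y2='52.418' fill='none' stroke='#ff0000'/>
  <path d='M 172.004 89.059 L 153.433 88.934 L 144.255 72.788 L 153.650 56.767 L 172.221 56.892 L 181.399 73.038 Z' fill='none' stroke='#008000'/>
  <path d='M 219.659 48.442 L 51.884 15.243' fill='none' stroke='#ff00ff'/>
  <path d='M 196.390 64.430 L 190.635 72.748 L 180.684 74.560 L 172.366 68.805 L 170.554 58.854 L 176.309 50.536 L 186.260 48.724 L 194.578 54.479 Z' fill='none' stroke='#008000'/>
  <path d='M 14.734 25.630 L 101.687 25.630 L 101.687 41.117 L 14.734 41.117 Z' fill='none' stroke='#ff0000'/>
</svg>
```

G21
G90
G0 X52.882 Y48.878
M3 S888
G1 X146.461 Y48.878 F770
G1 X146.461 Y41.303
G1 X52.882 Y41.303
G1 X52.882 Y48.878
M5
G0 X118.158 Y81.030
M3 S888
G1 X71.373 Y25.420 F770
M5
G0 X56.515 Y57.395
M3 S147
G1 X10.486 Y42.682 F2115
M5
G0 X172.004 Y6.041
M3 S473
G1 X153.433 Y6.166 F1626
G1 X144.255 Y22.312
G1 X153.650 Y38.333
G1 X172.221 Y38.208
G1 X181.399 Y22.062
G1 X172.004 Y6.041
M5
G0 X219.659 Y46.658
M3 S888
G1 X51.884 Y79.857 F770
M5
G0 X196.390 Y30.670
M3 S473
G1 X190.635 Y22.352 F1626
G1 X180.684 Y20.540
G1 X172.366 Y26.295
G1 X170.554 Y36.246
G1 X176.309 Y44.564
G1 X186.260 Y46.376
G1 X194.578 Y40.621
G1 X196.390 Y30.670
M5
G0 X14.734 Y69.470
M3 S147
G1 X101.687 Y69.470 F2115
G1 X101.687 Y53.983
G1 X14.734 Y53.983
G1 X14.734 Y69.470
M5
G0 X0.000 Y0.000

Since the viewBox matches the mm dimensions, user units are millimetres directly. The only transform is the Y-flip y_m = 95.100 − y_svg.

Shape 1 is a rectangle drawn with `<path>`. Its stroke #ff00ff means cut at S888, F770. After flipping Y the toolpath is (52.882,48.878) → (146.461,48.878) → (146.461,41.303) → (52.882,41.303) → (52.882,48.878), returning to the start.

Shape 2 is a line segment drawn with `<path>`. Its stroke #ff00ff means cut at S888, F770. After flipping Y the toolpath is (118.158,81.030) → (71.373,25.420).

Shape 3 is a line segment drawn with `<line>`. Its stroke #ff0000 means engrave at S147, F2115. After flipping Y the toolpath is (56.515,57.395) → (10.486,42.682).

Shape 4 is a regular polygon drawn with `<path>`. Its stroke #008000 means score at S473, F1626. After flipping Y the toolpath is (172.004,6.041) → (153.433,6.166) → (144.255,22.312) → (153.650,38.333) → (172.221,38.208) → (181.399,22.062) → (172.004,6.041), returning to the start.

Shape 5 is a line segment drawn with `<path>`. Its stroke #ff00ff means cut at S888, F770. After flipping Y the toolpath is (219.659,46.658) → (51.884,79.857).

Shape 6 is a regular polygon drawn with `<path>`. Its stroke #008000 means score at S473, F1626. After flipping Y the toolpath is (196.390,30.670) → (190.635,22.352) → (180.684,20.540) → (172.366,26.295) → (170.554,36.246) → (176.309,44.564) → (186.260,46.376) → (194.578,40.621) → (196.390,30.670), returning to the start.

Shape 7 is a rectangle drawn with `<path>`. Its stroke #ff0000 means engrave at S147, F2115. After flipping Y the toolpath is (14.734,69.470) → (101.687,69.470) → (101.687,53.983) → (14.734,53.983) → (14.734,69.470), returning to the start.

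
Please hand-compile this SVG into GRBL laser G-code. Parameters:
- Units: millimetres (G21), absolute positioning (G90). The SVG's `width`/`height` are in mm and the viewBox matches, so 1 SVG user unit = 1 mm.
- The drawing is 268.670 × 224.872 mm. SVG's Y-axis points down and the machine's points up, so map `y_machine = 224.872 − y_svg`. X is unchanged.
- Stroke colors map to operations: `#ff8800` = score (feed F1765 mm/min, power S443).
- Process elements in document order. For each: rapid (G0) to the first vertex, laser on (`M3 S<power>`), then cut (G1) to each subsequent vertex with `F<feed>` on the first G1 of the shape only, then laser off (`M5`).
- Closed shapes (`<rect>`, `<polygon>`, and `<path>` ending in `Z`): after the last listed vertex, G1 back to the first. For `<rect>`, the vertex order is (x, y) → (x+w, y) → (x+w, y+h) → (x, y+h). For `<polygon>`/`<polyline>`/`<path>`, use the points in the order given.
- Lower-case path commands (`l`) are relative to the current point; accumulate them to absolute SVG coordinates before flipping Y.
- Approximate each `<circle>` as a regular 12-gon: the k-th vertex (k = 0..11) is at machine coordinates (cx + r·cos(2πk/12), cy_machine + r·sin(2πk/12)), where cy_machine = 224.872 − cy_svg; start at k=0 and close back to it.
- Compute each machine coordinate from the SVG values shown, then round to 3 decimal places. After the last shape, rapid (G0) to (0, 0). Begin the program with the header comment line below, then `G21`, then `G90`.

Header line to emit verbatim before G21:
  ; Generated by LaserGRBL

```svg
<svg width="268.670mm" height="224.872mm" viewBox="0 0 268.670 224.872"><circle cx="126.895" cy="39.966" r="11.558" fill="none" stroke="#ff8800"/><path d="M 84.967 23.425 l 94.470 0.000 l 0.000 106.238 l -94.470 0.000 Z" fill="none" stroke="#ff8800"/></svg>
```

1 u = 1 mm; y_m = 224.872 − y.

[1] `<circle>` circle, #ff8800→score S443 F1765: (138.453,184.906) → (136.905,190.685) → (132.674,194.916) → (126.895,196.464) → (121.116,194.916) → (116.885,190.685) → (115.337,184.906) → (116.885,179.127) → (121.116,174.896) → (126.895,173.348) → (132.674,174.896) → (136.905,179.127) → (138.453,184.906) (closed)

[2] `<path>` rectangle, #ff8800→score S443 F1765: (84.967,201.447) → (179.437,201.447) → (179.437,95.209) → (84.967,95.209) → (84.967,201.447) (closed)

; Generated by LaserGRBL
G21
G90
G0 X138.453 Y184.906
M3 S443
G1 X136.905 Y190.685 F1765
G1 X132.674 Y194.916
G1 X126.895 Y196.464
G1 X121.116 Y194.916
G1 X116.885 Y190.685
G1 X115.337 Y184.906
G1 X116.885 Y179.127
G1 X121.116 Y174.896
G1 X126.895 Y173.348
G1 X132.674 Y174.896
G1 X136.905 Y179.127
G1 X138.453 Y184.906
M5
G0 X84.967 Y201.447
M3 S443
G1 X179.437 Y201.447 F1765
G1 X179.437 Y95.209
G1 X84.967 Y95.209
G1 X84.967 Y201.447
M5
G0 X0.000 Y0.000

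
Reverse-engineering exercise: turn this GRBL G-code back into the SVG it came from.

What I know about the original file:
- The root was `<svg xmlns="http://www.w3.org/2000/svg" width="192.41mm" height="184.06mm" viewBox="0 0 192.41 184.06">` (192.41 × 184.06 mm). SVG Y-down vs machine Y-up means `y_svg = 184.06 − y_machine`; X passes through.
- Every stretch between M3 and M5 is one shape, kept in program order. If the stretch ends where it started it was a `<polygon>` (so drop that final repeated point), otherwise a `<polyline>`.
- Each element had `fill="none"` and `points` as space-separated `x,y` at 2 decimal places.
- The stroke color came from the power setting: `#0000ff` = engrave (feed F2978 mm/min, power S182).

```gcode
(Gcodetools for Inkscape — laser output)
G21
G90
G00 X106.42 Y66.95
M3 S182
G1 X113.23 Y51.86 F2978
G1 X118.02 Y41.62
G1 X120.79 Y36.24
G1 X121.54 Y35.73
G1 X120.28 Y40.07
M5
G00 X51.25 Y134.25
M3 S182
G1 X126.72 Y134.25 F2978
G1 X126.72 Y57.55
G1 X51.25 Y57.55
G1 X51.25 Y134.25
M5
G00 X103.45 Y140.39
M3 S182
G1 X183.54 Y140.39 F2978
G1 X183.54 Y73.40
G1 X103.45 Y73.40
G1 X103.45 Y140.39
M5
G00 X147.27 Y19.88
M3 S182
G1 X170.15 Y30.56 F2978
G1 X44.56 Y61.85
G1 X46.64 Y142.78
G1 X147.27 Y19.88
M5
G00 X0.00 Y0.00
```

Machine Y-up, SVG Y-down with viewBox height 184.06, so y_svg = 184.06 − y_machine; X carries over. Every run uses S182, so all elements get stroke `#0000ff` (engrave).

Run 1: The run is open, so emit a `<polyline>` with points (Y-flipped): 106.42,117.11 113.23,132.20 118.02,142.44 120.79,147.82 121.54,148.33 120.28,143.99.

Run 2: The run returns to its start, so emit a `<polygon>` with points (Y-flipped): 51.25,49.81 126.72,49.81 126.72,126.51 51.25,126.51.

Run 3: The run returns to its start, so emit a `<polygon>` with points (Y-flipped): 103.45,43.67 183.54,43.67 183.54,110.66 103.45,110.66.

Run 4: The run returns to its start, so emit a `<polygon>` with points (Y-flipped): 147.27,164.18 170.15,153.50 44.56,122.21 46.64,41.28.

<svg xmlns="http://www.w3.org/2000/svg" width="192.41mm" height="184.06mm" viewBox="0 0 192.41 184.06">
  <polyline points="106.42,117.11 113.23,132.20 118.02,142.44 120.79,147.82 121.54,148.33 120.28,143.99" fill="none" stroke="#0000ff"/>
  <polygon points="51.25,49.81 126.72,49.81 126.72,126.51 51.25,126.51" fill="none" stroke="#0000ff"/>
  <polygon points="103.45,43.67 183.54,43.67 183.54,110.66 103.45,110.66" fill="none" stroke="#0000ff"/>
  <polygon points="147.27,164.18 170.15,153.50 44.56,122.21 46.64,41.28" fill="none" stroke="#0000ff"/>
</svg>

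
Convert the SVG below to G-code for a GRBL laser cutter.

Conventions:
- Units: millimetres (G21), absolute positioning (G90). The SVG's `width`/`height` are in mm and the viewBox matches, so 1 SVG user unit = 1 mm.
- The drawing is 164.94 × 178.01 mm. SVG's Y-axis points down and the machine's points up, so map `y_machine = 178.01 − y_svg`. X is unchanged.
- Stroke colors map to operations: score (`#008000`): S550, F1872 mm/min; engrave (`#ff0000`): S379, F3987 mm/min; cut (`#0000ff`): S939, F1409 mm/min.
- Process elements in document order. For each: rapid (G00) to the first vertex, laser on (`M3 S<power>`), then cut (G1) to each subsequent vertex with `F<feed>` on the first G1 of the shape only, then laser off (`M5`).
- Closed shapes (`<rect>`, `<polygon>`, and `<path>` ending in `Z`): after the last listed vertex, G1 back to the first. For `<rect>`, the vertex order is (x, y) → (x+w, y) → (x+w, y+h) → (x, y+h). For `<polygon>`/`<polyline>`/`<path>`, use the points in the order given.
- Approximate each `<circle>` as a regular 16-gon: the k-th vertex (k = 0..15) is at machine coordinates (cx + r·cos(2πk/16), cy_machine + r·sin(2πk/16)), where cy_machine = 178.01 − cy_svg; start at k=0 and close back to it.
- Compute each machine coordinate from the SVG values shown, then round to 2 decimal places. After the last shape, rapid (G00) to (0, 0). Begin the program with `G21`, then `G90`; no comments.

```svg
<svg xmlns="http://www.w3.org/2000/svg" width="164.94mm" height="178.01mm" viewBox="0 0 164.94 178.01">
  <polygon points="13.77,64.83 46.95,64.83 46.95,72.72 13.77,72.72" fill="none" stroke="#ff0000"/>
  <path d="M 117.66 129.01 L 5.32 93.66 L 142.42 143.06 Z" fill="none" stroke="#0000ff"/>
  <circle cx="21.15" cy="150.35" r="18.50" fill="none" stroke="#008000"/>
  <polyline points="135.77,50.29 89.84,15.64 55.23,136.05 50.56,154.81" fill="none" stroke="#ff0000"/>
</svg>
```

G21
G90
G00 X13.77 Y113.18
M3 S379
G1 X46.95 Y113.18 F3987
G1 X46.95 Y105.29
G1 X13.77 Y105.29
G1 X13.77 Y113.18
M5
G00 X117.66 Y49.00
M3 S939
G1 X5.32 Y84.35 F1409
G1 X142.42 Y34.95
G1 X117.66 Y49.00
M5
G00 X39.65 Y27.66
M3 S550
G1 X38.24 Y34.74 F1872
G1 X34.23 Y40.74
G1 X28.23 Y44.75
G1 X21.15 Y46.16
G1 X14.07 Y44.75
G1 X8.07 Y40.74
G1 X4.06 Y34.74
G1 X2.65 Y27.66
G1 X4.06 Y20.58
G1 X8.07 Y14.58
G1 X14.07 Y10.57
G1 X21.15 Y9.16
G1 X28.23 Y10.57
G1 X34.23 Y14.58
G1 X38.24 Y20.58
G1 X39.65 Y27.66
M5
G00 X135.77 Y127.72
M3 S379
G1 X89.84 Y162.37 F3987
G1 X55.23 Y41.96
G1 X50.56 Y23.20
M5
G00 X0.00 Y0.00

Since the viewBox matches the mm dimensions, user units are millimetres directly. The only transform is the Y-flip y_m = 178.01 − y_svg.

Shape 1 is a rectangle drawn with `<polygon>`. Its stroke #ff0000 means engrave at S379, F3987. After flipping Y the toolpath is (13.77,113.18) → (46.95,113.18) → (46.95,105.29) → (13.77,105.29) → (13.77,113.18), returning to the start.

Shape 2 is a closed polygon drawn with `<path>`. Its stroke #0000ff means cut at S939, F1409. After flipping Y the toolpath is (117.66,49.00) → (5.32,84.35) → (142.42,34.95) → (117.66,49.00), returning to the start.

Shape 3 is a circle drawn with `<circle>`. Its stroke #008000 means score at S550, F1872. After flipping Y the toolpath is (39.65,27.66) → (38.24,34.74) → (34.23,40.74) → (28.23,44.75) → (21.15,46.16) → (14.07,44.75) → (8.07,40.74) → (4.06,34.74) → (2.65,27.66) → (4.06,20.58) → (8.07,14.58) → (14.07,10.57) → (21.15,9.16) → (28.23,10.57) → (34.23,14.58) → (38.24,20.58) → (39.65,27.66), returning to the start.

Shape 4 is a open polyline drawn with `<polyline>`. Its stroke #ff0000 means engrave at S379, F3987. After flipping Y the toolpath is (135.77,127.72) → (89.84,162.37) → (55.23,41.96) → (50.56,23.20).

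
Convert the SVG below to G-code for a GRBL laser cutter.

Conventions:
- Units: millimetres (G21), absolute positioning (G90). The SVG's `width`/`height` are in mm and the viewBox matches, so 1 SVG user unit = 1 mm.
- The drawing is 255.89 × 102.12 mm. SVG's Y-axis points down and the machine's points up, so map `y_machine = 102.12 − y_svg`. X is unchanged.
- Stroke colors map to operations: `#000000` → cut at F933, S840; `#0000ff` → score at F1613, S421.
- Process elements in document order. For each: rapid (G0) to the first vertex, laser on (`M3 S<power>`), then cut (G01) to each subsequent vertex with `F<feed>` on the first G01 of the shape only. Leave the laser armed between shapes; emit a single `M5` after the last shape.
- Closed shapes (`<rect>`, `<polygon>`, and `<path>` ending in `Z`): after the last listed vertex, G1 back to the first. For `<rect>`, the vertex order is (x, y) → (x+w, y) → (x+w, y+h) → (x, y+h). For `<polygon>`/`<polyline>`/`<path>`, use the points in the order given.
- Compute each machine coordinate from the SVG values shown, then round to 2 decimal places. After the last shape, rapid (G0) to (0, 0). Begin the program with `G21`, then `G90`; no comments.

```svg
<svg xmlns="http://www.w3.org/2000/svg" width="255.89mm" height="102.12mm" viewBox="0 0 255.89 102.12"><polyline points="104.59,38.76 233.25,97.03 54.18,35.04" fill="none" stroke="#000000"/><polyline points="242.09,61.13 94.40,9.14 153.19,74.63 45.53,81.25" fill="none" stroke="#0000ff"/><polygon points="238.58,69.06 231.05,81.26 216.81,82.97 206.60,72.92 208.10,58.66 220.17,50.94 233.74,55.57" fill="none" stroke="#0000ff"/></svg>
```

1 u = 1 mm; y_m = 102.12 − y.

[1] `<polyline>` open polyline, #000000→cut S840 F933: (104.59,63.36) → (233.25,5.09) → (54.18,67.08)

[2] `<polyline>` open polyline, #0000ff→score S421 F1613: (242.09,40.99) → (94.40,92.98) → (153.19,27.49) → (45.53,20.87)

[3] `<polygon>` regular polygon, #0000ff→score S421 F1613: (238.58,33.06) → (231.05,20.86) → (216.81,19.15) → (206.60,29.20) → (208.10,43.46) → (220.17,51.18) → (233.74,46.55) → (238.58,33.06) (closed)

G21
G90
G0 X104.59 Y63.36
M3 S840
G01 X233.25 Y5.09 F933
G01 X54.18 Y67.08
G0 X242.09 Y40.99
M3 S421
G01 X94.40 Y92.98 F1613
G01 X153.19 Y27.49
G01 X45.53 Y20.87
G0 X238.58 Y33.06
M3 S421
G01 X231.05 Y20.86 F1613
G01 X216.81 Y19.15
G01 X206.60 Y29.20
G01 X208.10 Y43.46
G01 X220.17 Y51.18
G01 X233.74 Y46.55
G01 X238.58 Y33.06
M5
G0 X0.00 Y0.00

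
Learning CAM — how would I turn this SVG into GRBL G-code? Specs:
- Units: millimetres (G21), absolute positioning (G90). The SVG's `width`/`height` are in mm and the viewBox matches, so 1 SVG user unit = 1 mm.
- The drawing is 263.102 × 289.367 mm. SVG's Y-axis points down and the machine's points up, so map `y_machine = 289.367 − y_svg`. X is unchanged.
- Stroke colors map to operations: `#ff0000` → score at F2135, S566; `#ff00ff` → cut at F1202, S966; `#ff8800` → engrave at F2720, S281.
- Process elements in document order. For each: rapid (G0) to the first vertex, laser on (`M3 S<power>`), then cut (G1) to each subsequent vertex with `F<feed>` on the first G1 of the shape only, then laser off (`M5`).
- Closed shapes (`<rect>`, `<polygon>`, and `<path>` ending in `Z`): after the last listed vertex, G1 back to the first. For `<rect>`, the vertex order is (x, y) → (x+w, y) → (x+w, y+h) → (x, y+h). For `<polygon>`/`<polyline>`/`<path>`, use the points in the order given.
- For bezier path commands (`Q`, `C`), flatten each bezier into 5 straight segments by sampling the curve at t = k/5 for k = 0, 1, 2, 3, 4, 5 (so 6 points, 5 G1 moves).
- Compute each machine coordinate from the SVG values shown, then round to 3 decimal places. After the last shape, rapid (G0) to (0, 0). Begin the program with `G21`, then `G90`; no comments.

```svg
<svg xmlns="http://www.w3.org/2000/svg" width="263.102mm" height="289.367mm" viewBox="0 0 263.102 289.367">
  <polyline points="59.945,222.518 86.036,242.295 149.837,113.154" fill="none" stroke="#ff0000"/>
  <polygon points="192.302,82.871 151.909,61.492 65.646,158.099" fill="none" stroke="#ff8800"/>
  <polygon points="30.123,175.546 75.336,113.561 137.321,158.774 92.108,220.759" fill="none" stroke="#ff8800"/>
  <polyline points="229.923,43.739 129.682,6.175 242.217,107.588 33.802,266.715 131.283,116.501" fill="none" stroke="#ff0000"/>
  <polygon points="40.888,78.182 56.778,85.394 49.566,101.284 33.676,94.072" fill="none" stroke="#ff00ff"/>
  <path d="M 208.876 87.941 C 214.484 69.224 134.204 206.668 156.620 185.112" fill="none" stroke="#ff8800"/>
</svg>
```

Since the viewBox matches the mm dimensions, user units are millimetres directly. The only transform is the Y-flip y_m = 289.367 − y_svg.

Shape 1 is a open polyline drawn with `<polyline>`. Its stroke #ff0000 means score at S566, F2135. After flipping Y the toolpath is (59.945,66.849) → (86.036,47.072) → (149.837,176.213).

Shape 2 is a closed polygon drawn with `<polygon>`. Its stroke #ff8800 means engrave at S281, F2720. After flipping Y the toolpath is (192.302,206.496) → (151.909,227.875) → (65.646,131.268) → (192.302,206.496), returning to the start.

Shape 3 is a regular polygon drawn with `<polygon>`. Its stroke #ff8800 means engrave at S281, F2720. After flipping Y the toolpath is (30.123,113.821) → (75.336,175.806) → (137.321,130.593) → (92.108,68.608) → (30.123,113.821), returning to the start.

Shape 4 is a open polyline drawn with `<polyline>`. Its stroke #ff0000 means score at S566, F2135. After flipping Y the toolpath is (229.923,245.628) → (129.682,283.192) → (242.217,181.779) → (33.802,22.652) → (131.283,172.866).

Shape 5 is a regular polygon drawn with `<polygon>`. Its stroke #ff00ff means cut at S966, F1202. After flipping Y the toolpath is (40.888,211.185) → (56.778,203.973) → (49.566,188.083) → (33.676,195.295) → (40.888,211.185), returning to the start.

Shape 6 is a cubic bezier drawn with `<path>`. Its stroke #ff8800 means engrave at S281, F2720. After flipping Y the toolpath is (208.876,201.426) → (203.443,196.438) → (186.449,169.099) → (166.946,134.537) → (153.985,107.880) → (156.620,104.255).

G21
G90
G0 X59.945 Y66.849
M3 S566
G1 X86.036 Y47.072 F2135
G1 X149.837 Y176.213
M5
G0 X192.302 Y206.496
M3 S281
G1 X151.909 Y227.875 F2720
G1 X65.646 Y131.268
G1 X192.302 Y206.496
M5
G0 X30.123 Y113.821
M3 S281
G1 X75.336 Y175.806 F2720
G1 X137.321 Y130.593
G1 X92.108 Y68.608
G1 X30.123 Y113.821
M5
G0 X229.923 Y245.628
M3 S566
G1 X129.682 Y283.192 F2135
G1 X242.217 Y181.779
G1 X33.802 Y22.652
G1 X131.283 Y172.866
M5
G0 X40.888 Y211.185
M3 S966
G1 X56.778 Y203.973 F1202
G1 X49.566 Y188.083
G1 X33.676 Y195.295
G1 X40.888 Y211.185
M5
G0 X208.876 Y201.426
M3 S281
G1 X203.443 Y196.438 F2720
G1 X186.449 Y169.099
G1 X166.946 Y134.537
G1 X153.985 Y107.880
G1 X156.620 Y104.255
M5
G0 X0.000 Y0.000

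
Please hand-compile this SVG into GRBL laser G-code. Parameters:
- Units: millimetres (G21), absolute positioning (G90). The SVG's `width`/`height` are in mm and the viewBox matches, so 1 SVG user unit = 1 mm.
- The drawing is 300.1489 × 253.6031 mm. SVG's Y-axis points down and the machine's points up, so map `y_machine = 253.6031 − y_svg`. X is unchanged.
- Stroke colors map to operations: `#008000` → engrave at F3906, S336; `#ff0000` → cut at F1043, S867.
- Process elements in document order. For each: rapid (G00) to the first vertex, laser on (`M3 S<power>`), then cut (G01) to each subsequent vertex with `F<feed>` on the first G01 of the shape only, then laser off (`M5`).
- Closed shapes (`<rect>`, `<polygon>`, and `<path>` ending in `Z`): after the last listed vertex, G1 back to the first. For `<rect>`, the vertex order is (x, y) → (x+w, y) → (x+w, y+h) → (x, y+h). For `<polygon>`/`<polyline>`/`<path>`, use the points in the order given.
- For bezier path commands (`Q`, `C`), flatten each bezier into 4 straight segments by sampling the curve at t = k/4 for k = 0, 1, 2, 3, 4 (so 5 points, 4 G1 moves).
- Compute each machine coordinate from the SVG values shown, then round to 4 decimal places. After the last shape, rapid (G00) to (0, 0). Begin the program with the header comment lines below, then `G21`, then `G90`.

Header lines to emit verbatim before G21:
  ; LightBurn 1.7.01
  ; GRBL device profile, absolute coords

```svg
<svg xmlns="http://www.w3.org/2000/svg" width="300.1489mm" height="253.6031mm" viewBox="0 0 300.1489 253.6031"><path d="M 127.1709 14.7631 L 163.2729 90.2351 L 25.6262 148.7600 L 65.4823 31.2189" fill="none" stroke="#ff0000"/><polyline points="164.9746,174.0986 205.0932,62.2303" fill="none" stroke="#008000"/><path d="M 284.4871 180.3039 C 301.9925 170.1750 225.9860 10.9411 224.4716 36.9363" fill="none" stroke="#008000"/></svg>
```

; LightBurn 1.7.01
; GRBL device profile, absolute coords
G21
G90
G00 X127.1709 Y238.8400
M3 S867
G01 X163.2729 Y163.3680 F1043
G01 X25.6262 Y104.8431
G01 X65.4823 Y222.3842
M5
G00 X164.9746 Y79.5045
M3 S336
G01 X205.0932 Y191.3728 F3906
M5
G00 X284.4871 Y73.2992
M3 S336
G01 X282.7077 Y103.6291 F3906
G01 X261.6118 Y158.5295
G01 X236.9496 Y206.6567
G01 X224.4716 Y216.6668
M5
G00 X0.0000 Y0.0000

1 u = 1 mm; y_m = 253.6031 − y.

[1] `<path>` open polyline, #ff0000→cut S867 F1043: (127.1709,238.8400) → (163.2729,163.3680) → (25.6262,104.8431) → (65.4823,222.3842)

[2] `<polyline>` line segment, #008000→engrave S336 F3906: (164.9746,79.5045) → (205.0932,191.3728)

[3] `<path>` cubic bezier, #008000→engrave S336 F3906: (284.4871,73.2992) → (282.7077,103.6291) → (261.6118,158.5295) → (236.9496,206.6567) → (224.4716,216.6668)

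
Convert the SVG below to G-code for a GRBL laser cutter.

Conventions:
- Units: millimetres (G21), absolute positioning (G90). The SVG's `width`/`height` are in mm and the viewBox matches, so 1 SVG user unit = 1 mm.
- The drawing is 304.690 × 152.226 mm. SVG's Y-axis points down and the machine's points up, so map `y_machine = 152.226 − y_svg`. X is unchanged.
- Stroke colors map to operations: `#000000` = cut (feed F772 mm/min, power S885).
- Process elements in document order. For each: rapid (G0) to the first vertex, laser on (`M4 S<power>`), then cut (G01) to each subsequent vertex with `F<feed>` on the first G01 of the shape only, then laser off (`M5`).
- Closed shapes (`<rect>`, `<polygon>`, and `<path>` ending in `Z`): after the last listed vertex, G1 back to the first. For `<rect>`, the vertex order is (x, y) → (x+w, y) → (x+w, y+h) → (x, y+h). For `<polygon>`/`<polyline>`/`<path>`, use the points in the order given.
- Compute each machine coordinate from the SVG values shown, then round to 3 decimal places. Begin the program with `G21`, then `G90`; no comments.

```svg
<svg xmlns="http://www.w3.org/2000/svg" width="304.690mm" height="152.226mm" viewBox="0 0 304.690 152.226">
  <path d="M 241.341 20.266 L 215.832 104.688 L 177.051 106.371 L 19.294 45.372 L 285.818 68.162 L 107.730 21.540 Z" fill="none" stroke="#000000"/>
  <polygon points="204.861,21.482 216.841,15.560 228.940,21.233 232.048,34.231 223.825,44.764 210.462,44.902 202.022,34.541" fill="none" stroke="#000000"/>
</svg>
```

G21
G90
G0 X241.341 Y131.960
M4 S885
G01 X215.832 Y47.538 F772
G01 X177.051 Y45.855
G01 X19.294 Y106.854
G01 X285.818 Y84.064
G01 X107.730 Y130.686
G01 X241.341 Y131.960
M5
G0 X204.861 Y130.744
M4 S885
G01 X216.841 Y136.666 F772
G01 X228.940 Y130.993
G01 X232.048 Y117.995
G01 X223.825 Y107.462
G01 X210.462 Y107.324
G01 X202.022 Y117.685
G01 X204.861 Y130.744
M5

viewBox `0 0 304.690 152.226` with mm width/height → 1 unit = 1 mm. Flip: y_m = 152.226 − y_svg.

**Shape 1** — `<path>` closed polygon, stroke `#000000` → cut (S885, F772). Machine vertices: (241.341,131.960) → (215.832,47.538) → (177.051,45.855) → (19.294,106.854) → (285.818,84.064) → (107.730,130.686) → (241.341,131.960). Closed: final G1 returns to the first vertex.

**Shape 2** — `<polygon>` regular polygon, stroke `#000000` → cut (S885, F772). Machine vertices: (204.861,130.744) → (216.841,136.666) → (228.940,130.993) → (232.048,117.995) → (223.825,107.462) → (210.462,107.324) → (202.022,117.685) → (204.861,130.744). Closed: final G1 returns to the first vertex.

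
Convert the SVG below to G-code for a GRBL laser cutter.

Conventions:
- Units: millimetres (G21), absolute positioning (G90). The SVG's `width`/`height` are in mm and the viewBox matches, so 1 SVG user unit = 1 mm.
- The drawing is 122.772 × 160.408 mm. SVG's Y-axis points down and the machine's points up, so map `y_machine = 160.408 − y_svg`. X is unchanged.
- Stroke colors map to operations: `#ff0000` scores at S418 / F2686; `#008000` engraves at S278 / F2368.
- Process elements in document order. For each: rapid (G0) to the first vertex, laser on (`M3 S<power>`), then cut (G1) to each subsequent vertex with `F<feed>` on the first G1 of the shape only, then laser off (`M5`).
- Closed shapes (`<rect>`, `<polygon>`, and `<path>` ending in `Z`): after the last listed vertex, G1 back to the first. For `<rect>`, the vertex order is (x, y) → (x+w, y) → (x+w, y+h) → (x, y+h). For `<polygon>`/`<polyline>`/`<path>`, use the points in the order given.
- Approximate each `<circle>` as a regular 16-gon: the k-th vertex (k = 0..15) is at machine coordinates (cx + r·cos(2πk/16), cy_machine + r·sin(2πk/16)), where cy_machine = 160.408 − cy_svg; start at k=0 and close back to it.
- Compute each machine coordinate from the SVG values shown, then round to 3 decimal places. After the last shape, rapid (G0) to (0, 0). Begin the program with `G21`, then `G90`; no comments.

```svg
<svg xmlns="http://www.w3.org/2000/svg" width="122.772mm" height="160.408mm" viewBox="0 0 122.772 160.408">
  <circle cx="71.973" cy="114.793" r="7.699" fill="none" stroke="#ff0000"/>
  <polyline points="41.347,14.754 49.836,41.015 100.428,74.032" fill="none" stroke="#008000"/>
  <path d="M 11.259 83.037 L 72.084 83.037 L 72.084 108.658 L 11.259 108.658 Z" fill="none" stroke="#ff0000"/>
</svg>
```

G21
G90
G0 X79.672 Y45.615
M3 S418
G1 X79.086 Y48.561 F2686
G1 X77.417 Y51.059
G1 X74.919 Y52.728
G1 X71.973 Y53.314
G1 X69.027 Y52.728
G1 X66.529 Y51.059
G1 X64.860 Y48.561
G1 X64.274 Y45.615
G1 X64.860 Y42.669
G1 X66.529 Y40.171
G1 X69.027 Y38.502
G1 X71.973 Y37.916
G1 X74.919 Y38.502
G1 X77.417 Y40.171
G1 X79.086 Y42.669
G1 X79.672 Y45.615
M5
G0 X41.347 Y145.654
M3 S278
G1 X49.836 Y119.393 F2368
G1 X100.428 Y86.376
M5
G0 X11.259 Y77.371
M3 S418
G1 X72.084 Y77.371 F2686
G1 X72.084 Y51.750
G1 X11.259 Y51.750
G1 X11.259 Y77.371
M5
G0 X0.000 Y0.000

viewBox `0 0 122.772 160.408` with mm width/height → 1 unit = 1 mm. Flip: y_m = 160.408 − y_svg.

**Shape 1** — `<circle>` circle, stroke `#ff0000` → score (S418, F2686). Machine vertices: (79.672,45.615) → (79.086,48.561) → (77.417,51.059) → (74.919,52.728) → (71.973,53.314) → (69.027,52.728) → (66.529,51.059) → (64.860,48.561) → (64.274,45.615) → (64.860,42.669) → (66.529,40.171) → (69.027,38.502) → (71.973,37.916) → (74.919,38.502) → (77.417,40.171) → (79.086,42.669) → (79.672,45.615). Closed: final G1 returns to the first vertex.

**Shape 2** — `<polyline>` open polyline, stroke `#008000` → engrave (S278, F2368). Machine vertices: (41.347,145.654) → (49.836,119.393) → (100.428,86.376). Open path.

**Shape 3** — `<path>` rectangle, stroke `#ff0000` → score (S418, F2686). Machine vertices: (11.259,77.371) → (72.084,77.371) → (72.084,51.750) → (11.259,51.750) → (11.259,77.371). Closed: final G1 returns to the first vertex.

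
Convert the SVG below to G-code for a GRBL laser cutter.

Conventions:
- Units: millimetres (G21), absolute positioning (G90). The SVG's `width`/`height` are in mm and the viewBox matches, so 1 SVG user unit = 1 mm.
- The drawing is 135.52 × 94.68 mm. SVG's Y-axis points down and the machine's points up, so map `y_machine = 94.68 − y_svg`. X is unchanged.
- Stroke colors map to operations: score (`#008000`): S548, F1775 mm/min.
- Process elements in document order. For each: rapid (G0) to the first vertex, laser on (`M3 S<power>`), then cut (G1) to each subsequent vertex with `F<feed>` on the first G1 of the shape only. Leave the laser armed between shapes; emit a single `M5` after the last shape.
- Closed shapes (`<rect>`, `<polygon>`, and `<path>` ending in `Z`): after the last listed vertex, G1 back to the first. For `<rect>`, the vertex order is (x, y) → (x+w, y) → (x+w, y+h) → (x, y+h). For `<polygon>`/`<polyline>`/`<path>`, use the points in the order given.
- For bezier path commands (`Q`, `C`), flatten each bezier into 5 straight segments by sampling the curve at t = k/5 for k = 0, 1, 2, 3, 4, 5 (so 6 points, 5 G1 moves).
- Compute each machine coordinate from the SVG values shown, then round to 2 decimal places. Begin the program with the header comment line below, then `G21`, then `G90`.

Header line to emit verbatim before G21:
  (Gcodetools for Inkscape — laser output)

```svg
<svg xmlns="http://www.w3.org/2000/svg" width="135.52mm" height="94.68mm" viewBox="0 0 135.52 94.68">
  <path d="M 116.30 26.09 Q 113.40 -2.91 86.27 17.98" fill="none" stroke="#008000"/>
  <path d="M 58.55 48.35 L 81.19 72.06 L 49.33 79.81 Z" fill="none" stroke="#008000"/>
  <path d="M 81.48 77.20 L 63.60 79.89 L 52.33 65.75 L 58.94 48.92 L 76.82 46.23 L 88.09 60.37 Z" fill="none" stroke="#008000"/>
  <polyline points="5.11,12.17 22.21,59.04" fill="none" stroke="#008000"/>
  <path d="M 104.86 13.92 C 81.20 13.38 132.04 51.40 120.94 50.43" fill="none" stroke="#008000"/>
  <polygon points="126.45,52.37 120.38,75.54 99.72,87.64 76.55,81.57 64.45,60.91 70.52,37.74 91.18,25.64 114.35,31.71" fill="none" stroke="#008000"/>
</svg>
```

(Gcodetools for Inkscape — laser output)
G21
G90
G0 X116.30 Y68.59
M3 S548
G1 X114.17 Y78.19 F1775
G1 X110.10 Y83.81
G1 X104.10 Y85.43
G1 X96.15 Y83.06
G1 X86.27 Y76.70
G0 X58.55 Y46.33
M3 S548
G1 X81.19 Y22.62 F1775
G1 X49.33 Y14.87
G1 X58.55 Y46.33
G0 X81.48 Y17.48
M3 S548
G1 X63.60 Y14.79 F1775
G1 X52.33 Y28.93
G1 X58.94 Y45.76
G1 X76.82 Y48.45
G1 X88.09 Y34.31
G1 X81.48 Y17.48
G0 X5.11 Y82.51
M3 S548
G1 X22.21 Y35.64 F1775
G0 X104.86 Y80.76
M3 S548
G1 X98.51 Y77.08 F1775
G1 X103.50 Y67.86
G1 X113.26 Y56.84
G1 X121.26 Y47.73
G1 X120.94 Y44.25
G0 X126.45 Y42.31
M3 S548
G1 X120.38 Y19.14 F1775
G1 X99.72 Y7.04
G1 X76.55 Y13.11
G1 X64.45 Y33.77
G1 X70.52 Y56.94
G1 X91.18 Y69.04
G1 X114.35 Y62.97
G1 X126.45 Y42.31
M5

Since the viewBox matches the mm dimensions, user units are millimetres directly. The only transform is the Y-flip y_m = 94.68 − y_svg.

Shape 1 is a quadratic bezier drawn with `<path>`. Its stroke #008000 means score at S548, F1775. After flipping Y the toolpath is (116.30,68.59) → (114.17,78.19) → (110.10,83.81) → (104.10,85.43) → (96.15,83.06) → (86.27,76.70).

Shape 2 is a regular polygon drawn with `<path>`. Its stroke #008000 means score at S548, F1775. After flipping Y the toolpath is (58.55,46.33) → (81.19,22.62) → (49.33,14.87) → (58.55,46.33), returning to the start.

Shape 3 is a regular polygon drawn with `<path>`. Its stroke #008000 means score at S548, F1775. After flipping Y the toolpath is (81.48,17.48) → (63.60,14.79) → (52.33,28.93) → (58.94,45.76) → (76.82,48.45) → (88.09,34.31) → (81.48,17.48), returning to the start.

Shape 4 is a line segment drawn with `<polyline>`. Its stroke #008000 means score at S548, F1775. After flipping Y the toolpath is (5.11,82.51) → (22.21,35.64).

Shape 5 is a cubic bezier drawn with `<path>`. Its stroke #008000 means score at S548, F1775. After flipping Y the toolpath is (104.86,80.76) → (98.51,77.08) → (103.50,67.86) → (113.26,56.84) → (121.26,47.73) → (120.94,44.25).

Shape 6 is a regular polygon drawn with `<polygon>`. Its stroke #008000 means score at S548, F1775. After flipping Y the toolpath is (126.45,42.31) → (120.38,19.14) → (99.72,7.04) → (76.55,13.11) → (64.45,33.77) → (70.52,56.94) → (91.18,69.04) → (114.35,62.97) → (126.45,42.31), returning to the start.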